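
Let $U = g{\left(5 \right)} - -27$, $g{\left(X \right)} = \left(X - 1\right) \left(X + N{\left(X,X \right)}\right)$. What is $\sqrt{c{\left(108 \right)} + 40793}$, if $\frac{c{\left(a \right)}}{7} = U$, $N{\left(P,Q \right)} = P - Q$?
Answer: $\sqrt{41122} \approx 202.79$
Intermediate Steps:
$g{\left(X \right)} = X \left(-1 + X\right)$ ($g{\left(X \right)} = \left(X - 1\right) \left(X + \left(X - X\right)\right) = \left(-1 + X\right) \left(X + 0\right) = \left(-1 + X\right) X = X \left(-1 + X\right)$)
$U = 47$ ($U = 5 \left(-1 + 5\right) - -27 = 5 \cdot 4 + 27 = 20 + 27 = 47$)
$c{\left(a \right)} = 329$ ($c{\left(a \right)} = 7 \cdot 47 = 329$)
$\sqrt{c{\left(108 \right)} + 40793} = \sqrt{329 + 40793} = \sqrt{41122}$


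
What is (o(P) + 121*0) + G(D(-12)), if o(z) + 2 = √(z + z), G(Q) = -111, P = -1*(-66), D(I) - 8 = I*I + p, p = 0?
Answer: -113 + 2*√33 ≈ -101.51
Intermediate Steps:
D(I) = 8 + I² (D(I) = 8 + (I*I + 0) = 8 + (I² + 0) = 8 + I²)
P = 66
o(z) = -2 + √2*√z (o(z) = -2 + √(z + z) = -2 + √(2*z) = -2 + √2*√z)
(o(P) + 121*0) + G(D(-12)) = ((-2 + √2*√66) + 121*0) - 111 = ((-2 + 2*√33) + 0) - 111 = (-2 + 2*√33) - 111 = -113 + 2*√33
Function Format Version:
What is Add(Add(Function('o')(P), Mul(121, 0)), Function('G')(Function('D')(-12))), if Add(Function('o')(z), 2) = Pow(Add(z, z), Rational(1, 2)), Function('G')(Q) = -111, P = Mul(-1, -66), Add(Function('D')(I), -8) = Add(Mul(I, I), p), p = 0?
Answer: Add(-113, Mul(2, Pow(33, Rational(1, 2)))) ≈ -101.51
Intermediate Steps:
Function('D')(I) = Add(8, Pow(I, 2)) (Function('D')(I) = Add(8, Add(Mul(I, I), 0)) = Add(8, Add(Pow(I, 2), 0)) = Add(8, Pow(I, 2)))
P = 66
Function('o')(z) = Add(-2, Mul(Pow(2, Rational(1, 2)), Pow(z, Rational(1, 2)))) (Function('o')(z) = Add(-2, Pow(Add(z, z), Rational(1, 2))) = Add(-2, Pow(Mul(2, z), Rational(1, 2))) = Add(-2, Mul(Pow(2, Rational(1, 2)), Pow(z, Rational(1, 2)))))
Add(Add(Function('o')(P), Mul(121, 0)), Function('G')(Function('D')(-12))) = Add(Add(Add(-2, Mul(Pow(2, Rational(1, 2)), Pow(66, Rational(1, 2)))), Mul(121, 0)), -111) = Add(Add(Add(-2, Mul(2, Pow(33, Rational(1, 2)))), 0), -111) = Add(Add(-2, Mul(2, Pow(33, Rational(1, 2)))), -111) = Add(-113, Mul(2, Pow(33, Rational(1, 2))))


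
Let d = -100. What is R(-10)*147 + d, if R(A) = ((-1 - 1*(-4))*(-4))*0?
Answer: -100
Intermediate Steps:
R(A) = 0 (R(A) = ((-1 + 4)*(-4))*0 = (3*(-4))*0 = -12*0 = 0)
R(-10)*147 + d = 0*147 - 100 = 0 - 100 = -100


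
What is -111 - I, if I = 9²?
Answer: -192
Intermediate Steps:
I = 81
-111 - I = -111 - 1*81 = -111 - 81 = -192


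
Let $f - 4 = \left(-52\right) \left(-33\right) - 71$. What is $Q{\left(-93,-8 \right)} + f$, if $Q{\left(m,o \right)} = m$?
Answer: $1556$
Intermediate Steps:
$f = 1649$ ($f = 4 - -1645 = 4 + \left(1716 - 71\right) = 4 + 1645 = 1649$)
$Q{\left(-93,-8 \right)} + f = -93 + 1649 = 1556$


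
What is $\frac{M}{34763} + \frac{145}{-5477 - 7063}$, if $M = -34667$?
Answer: $- \frac{87952963}{87185604} \approx -1.0088$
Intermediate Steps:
$\frac{M}{34763} + \frac{145}{-5477 - 7063} = - \frac{34667}{34763} + \frac{145}{-5477 - 7063} = \left(-34667\right) \frac{1}{34763} + \frac{145}{-12540} = - \frac{34667}{34763} + 145 \left(- \frac{1}{12540}\right) = - \frac{34667}{34763} - \frac{29}{2508} = - \frac{87952963}{87185604}$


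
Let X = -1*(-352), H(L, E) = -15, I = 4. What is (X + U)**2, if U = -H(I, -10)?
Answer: 134689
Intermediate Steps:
U = 15 (U = -1*(-15) = 15)
X = 352
(X + U)**2 = (352 + 15)**2 = 367**2 = 134689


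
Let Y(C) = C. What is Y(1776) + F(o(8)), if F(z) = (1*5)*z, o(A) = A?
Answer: 1816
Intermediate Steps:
F(z) = 5*z
Y(1776) + F(o(8)) = 1776 + 5*8 = 1776 + 40 = 1816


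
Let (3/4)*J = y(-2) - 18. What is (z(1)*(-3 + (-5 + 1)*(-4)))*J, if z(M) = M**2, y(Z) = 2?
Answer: -832/3 ≈ -277.33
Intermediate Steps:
J = -64/3 (J = 4*(2 - 18)/3 = (4/3)*(-16) = -64/3 ≈ -21.333)
(z(1)*(-3 + (-5 + 1)*(-4)))*J = (1**2*(-3 + (-5 + 1)*(-4)))*(-64/3) = (1*(-3 - 4*(-4)))*(-64/3) = (1*(-3 + 16))*(-64/3) = (1*13)*(-64/3) = 13*(-64/3) = -832/3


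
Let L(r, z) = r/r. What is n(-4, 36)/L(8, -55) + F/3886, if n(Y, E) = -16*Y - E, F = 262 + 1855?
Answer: 3825/134 ≈ 28.545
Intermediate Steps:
F = 2117
L(r, z) = 1
n(Y, E) = -E - 16*Y
n(-4, 36)/L(8, -55) + F/3886 = (-1*36 - 16*(-4))/1 + 2117/3886 = (-36 + 64)*1 + 2117*(1/3886) = 28*1 + 73/134 = 28 + 73/134 = 3825/134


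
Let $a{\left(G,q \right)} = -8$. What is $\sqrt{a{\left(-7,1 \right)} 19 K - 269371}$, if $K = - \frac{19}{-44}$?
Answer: $\frac{i \sqrt{32601833}}{11} \approx 519.07 i$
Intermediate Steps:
$K = \frac{19}{44}$ ($K = \left(-19\right) \left(- \frac{1}{44}\right) = \frac{19}{44} \approx 0.43182$)
$\sqrt{a{\left(-7,1 \right)} 19 K - 269371} = \sqrt{\left(-8\right) 19 \cdot \frac{19}{44} - 269371} = \sqrt{\left(-152\right) \frac{19}{44} - 269371} = \sqrt{- \frac{722}{11} - 269371} = \sqrt{- \frac{2963803}{11}} = \frac{i \sqrt{32601833}}{11}$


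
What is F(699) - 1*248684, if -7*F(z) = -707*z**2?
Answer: 49100017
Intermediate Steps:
F(z) = 101*z**2 (F(z) = -(-101)*z**2 = 101*z**2)
F(699) - 1*248684 = 101*699**2 - 1*248684 = 101*488601 - 248684 = 49348701 - 248684 = 49100017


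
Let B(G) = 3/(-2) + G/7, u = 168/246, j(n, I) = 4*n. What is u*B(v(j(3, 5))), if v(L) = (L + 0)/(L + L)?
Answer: -40/41 ≈ -0.97561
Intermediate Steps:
v(L) = ½ (v(L) = L/((2*L)) = L*(1/(2*L)) = ½)
u = 28/41 (u = 168*(1/246) = 28/41 ≈ 0.68293)
B(G) = -3/2 + G/7 (B(G) = 3*(-½) + G*(⅐) = -3/2 + G/7)
u*B(v(j(3, 5))) = 28*(-3/2 + (⅐)*(½))/41 = 28*(-3/2 + 1/14)/41 = (28/41)*(-10/7) = -40/41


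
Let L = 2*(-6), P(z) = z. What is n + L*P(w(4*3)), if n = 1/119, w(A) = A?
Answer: -17135/119 ≈ -143.99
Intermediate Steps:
L = -12
n = 1/119 ≈ 0.0084034
n + L*P(w(4*3)) = 1/119 - 48*3 = 1/119 - 12*12 = 1/119 - 144 = -17135/119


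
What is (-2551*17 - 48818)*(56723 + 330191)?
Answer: -35667667090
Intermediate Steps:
(-2551*17 - 48818)*(56723 + 330191) = (-43367 - 48818)*386914 = -92185*386914 = -35667667090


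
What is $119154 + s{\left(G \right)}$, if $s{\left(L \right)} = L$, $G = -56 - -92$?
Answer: $119190$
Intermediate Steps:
$G = 36$ ($G = -56 + 92 = 36$)
$119154 + s{\left(G \right)} = 119154 + 36 = 119190$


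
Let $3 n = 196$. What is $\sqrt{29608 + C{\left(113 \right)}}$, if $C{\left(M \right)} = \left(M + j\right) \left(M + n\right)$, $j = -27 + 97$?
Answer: $\sqrt{62243} \approx 249.49$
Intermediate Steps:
$j = 70$
$n = \frac{196}{3}$ ($n = \frac{1}{3} \cdot 196 = \frac{196}{3} \approx 65.333$)
$C{\left(M \right)} = \left(70 + M\right) \left(\frac{196}{3} + M\right)$ ($C{\left(M \right)} = \left(M + 70\right) \left(M + \frac{196}{3}\right) = \left(70 + M\right) \left(\frac{196}{3} + M\right)$)
$\sqrt{29608 + C{\left(113 \right)}} = \sqrt{29608 + \left(\frac{13720}{3} + 113^{2} + \frac{406}{3} \cdot 113\right)} = \sqrt{29608 + \left(\frac{13720}{3} + 12769 + \frac{45878}{3}\right)} = \sqrt{29608 + 32635} = \sqrt{62243}$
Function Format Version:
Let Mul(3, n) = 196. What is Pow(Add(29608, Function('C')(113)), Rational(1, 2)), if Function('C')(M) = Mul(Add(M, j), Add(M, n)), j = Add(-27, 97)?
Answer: Pow(62243, Rational(1, 2)) ≈ 249.49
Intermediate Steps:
j = 70
n = Rational(196, 3) (n = Mul(Rational(1, 3), 196) = Rational(196, 3) ≈ 65.333)
Function('C')(M) = Mul(Add(70, M), Add(Rational(196, 3), M)) (Function('C')(M) = Mul(Add(M, 70), Add(M, Rational(196, 3))) = Mul(Add(70, M), Add(Rational(196, 3), M)))
Pow(Add(29608, Function('C')(113)), Rational(1, 2)) = Pow(Add(29608, Add(Rational(13720, 3), Pow(113, 2), Mul(Rational(406, 3), 113))), Rational(1, 2)) = Pow(Add(29608, Add(Rational(13720, 3), 12769, Rational(45878, 3))), Rational(1, 2)) = Pow(Add(29608, 32635), Rational(1, 2)) = Pow(62243, Rational(1, 2))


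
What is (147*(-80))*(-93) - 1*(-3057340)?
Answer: 4151020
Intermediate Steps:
(147*(-80))*(-93) - 1*(-3057340) = -11760*(-93) + 3057340 = 1093680 + 3057340 = 4151020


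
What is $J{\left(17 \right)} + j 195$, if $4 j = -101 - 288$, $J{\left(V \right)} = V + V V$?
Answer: $- \frac{74631}{4} \approx -18658.0$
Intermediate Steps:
$J{\left(V \right)} = V + V^{2}$
$j = - \frac{389}{4}$ ($j = \frac{-101 - 288}{4} = \frac{1}{4} \left(-389\right) = - \frac{389}{4} \approx -97.25$)
$J{\left(17 \right)} + j 195 = 17 \left(1 + 17\right) - \frac{75855}{4} = 17 \cdot 18 - \frac{75855}{4} = 306 - \frac{75855}{4} = - \frac{74631}{4}$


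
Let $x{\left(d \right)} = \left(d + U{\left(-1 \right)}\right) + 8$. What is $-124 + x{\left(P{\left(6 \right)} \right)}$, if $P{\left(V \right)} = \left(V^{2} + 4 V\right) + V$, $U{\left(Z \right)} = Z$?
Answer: $-51$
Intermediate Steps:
$P{\left(V \right)} = V^{2} + 5 V$
$x{\left(d \right)} = 7 + d$ ($x{\left(d \right)} = \left(d - 1\right) + 8 = \left(-1 + d\right) + 8 = 7 + d$)
$-124 + x{\left(P{\left(6 \right)} \right)} = -124 + \left(7 + 6 \left(5 + 6\right)\right) = -124 + \left(7 + 6 \cdot 11\right) = -124 + \left(7 + 66\right) = -124 + 73 = -51$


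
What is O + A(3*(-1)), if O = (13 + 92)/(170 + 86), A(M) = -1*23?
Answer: -5783/256 ≈ -22.590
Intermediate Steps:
A(M) = -23
O = 105/256 ≈ 0.41016
O + A(3*(-1)) = 105/256 - 23 = -5783/256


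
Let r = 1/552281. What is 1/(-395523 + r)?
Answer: -552281/218439837962 ≈ -2.5283e-6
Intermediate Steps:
r = 1/552281 ≈ 1.8107e-6
1/(-395523 + r) = 1/(-395523 + 1/552281) = 1/(-218439837962/552281) = -552281/218439837962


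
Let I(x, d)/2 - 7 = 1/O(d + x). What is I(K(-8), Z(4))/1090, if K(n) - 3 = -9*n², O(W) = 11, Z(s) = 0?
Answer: 78/5995 ≈ 0.013011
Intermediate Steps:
K(n) = 3 - 9*n²
I(x, d) = 156/11 (I(x, d) = 14 + 2/11 = 156/11)
I(K(-8), Z(4))/1090 = (156/11)/1090 = (156/11)*(1/1090) = 78/5995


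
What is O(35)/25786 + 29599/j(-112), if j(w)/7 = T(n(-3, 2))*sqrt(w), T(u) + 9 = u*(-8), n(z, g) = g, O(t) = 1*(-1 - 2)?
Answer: -3/25786 + 29599*I*sqrt(7)/4900 ≈ -0.00011634 + 15.982*I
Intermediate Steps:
O(t) = -3 (O(t) = 1*(-3) = -3)
T(u) = -9 - 8*u (T(u) = -9 + u*(-8) = -9 - 8*u)
j(w) = -175*sqrt(w) (j(w) = 7*((-9 - 8*2)*sqrt(w)) = 7*((-9 - 16)*sqrt(w)) = 7*(-25*sqrt(w)) = -175*sqrt(w))
O(35)/25786 + 29599/j(-112) = -3/25786 + 29599/((-700*I*sqrt(7))) = -3/25786 + 29599*(I*sqrt(7)/4900) = -3/25786 + 29599*I*sqrt(7)/4900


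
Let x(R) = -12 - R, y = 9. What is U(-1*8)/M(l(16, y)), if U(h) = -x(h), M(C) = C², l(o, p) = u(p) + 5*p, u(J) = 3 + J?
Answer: 4/3249 ≈ 0.0012311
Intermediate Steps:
l(o, p) = 3 + 6*p (l(o, p) = (3 + p) + 5*p = 3 + 6*p)
U(h) = 12 + h (U(h) = -(-12 - h) = 12 + h)
U(-1*8)/M(l(16, y)) = (12 - 1*8)/((3 + 6*9)²) = (12 - 8)/((3 + 54)²) = 4/(57²) = 4/3249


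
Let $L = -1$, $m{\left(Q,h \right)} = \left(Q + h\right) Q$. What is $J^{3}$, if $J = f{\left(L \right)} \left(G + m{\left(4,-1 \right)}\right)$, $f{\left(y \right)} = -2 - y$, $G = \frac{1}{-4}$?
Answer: $- \frac{103823}{64} \approx -1622.2$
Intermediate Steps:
$m{\left(Q,h \right)} = Q \left(Q + h\right)$
$G = - \frac{1}{4} \approx -0.25$
$J = - \frac{47}{4}$ ($J = \left(-2 - -1\right) \left(- \frac{1}{4} + 4 \left(4 - 1\right)\right) = \left(-2 + 1\right) \left(- \frac{1}{4} + 4 \cdot 3\right) = - (- \frac{1}{4} + 12) = \left(-1\right) \frac{47}{4} = - \frac{47}{4} \approx -11.75$)
$J^{3} = \left(- \frac{47}{4}\right)^{3} = - \frac{103823}{64}$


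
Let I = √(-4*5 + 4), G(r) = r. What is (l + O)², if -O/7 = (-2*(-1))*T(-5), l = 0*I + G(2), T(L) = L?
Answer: 5184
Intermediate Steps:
I = 4*I (I = √(-20 + 4) = √(-16) = 4*I ≈ 4.0*I)
l = 2 (l = 0*(4*I) + 2 = 0 + 2 = 2)
O = 70 (O = -7*(-2*(-1))*(-5) = -14*(-5) = -7*(-10) = 70)
(l + O)² = (2 + 70)² = 72² = 5184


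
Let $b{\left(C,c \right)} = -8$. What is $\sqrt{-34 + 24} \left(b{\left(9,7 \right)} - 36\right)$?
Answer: $- 44 i \sqrt{10} \approx - 139.14 i$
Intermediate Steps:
$\sqrt{-34 + 24} \left(b{\left(9,7 \right)} - 36\right) = \sqrt{-34 + 24} \left(-8 - 36\right) = \sqrt{-10} \left(-44\right) = i \sqrt{10} \left(-44\right) = - 44 i \sqrt{10}$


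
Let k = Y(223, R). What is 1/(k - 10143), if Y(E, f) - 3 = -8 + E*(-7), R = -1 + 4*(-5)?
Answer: -1/11709 ≈ -8.5404e-5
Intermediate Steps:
R = -21 (R = -1 - 20 = -21)
Y(E, f) = -5 - 7*E (Y(E, f) = 3 + (-8 + E*(-7)) = 3 + (-8 - 7*E) = -5 - 7*E)
k = -1566 (k = -5 - 7*223 = -5 - 1561 = -1566)
1/(k - 10143) = 1/(-1566 - 10143) = 1/(-11709) = -1/11709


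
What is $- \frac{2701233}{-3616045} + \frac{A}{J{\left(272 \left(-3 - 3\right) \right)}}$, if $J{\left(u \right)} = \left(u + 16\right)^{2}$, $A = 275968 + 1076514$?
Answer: $\frac{5972393449469}{4721571205760} \approx 1.2649$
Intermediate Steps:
$A = 1352482$
$J{\left(u \right)} = \left(16 + u\right)^{2}$
$- \frac{2701233}{-3616045} + \frac{A}{J{\left(272 \left(-3 - 3\right) \right)}} = - \frac{2701233}{-3616045} + \frac{1352482}{\left(16 + 272 \left(-3 - 3\right)\right)^{2}} = \left(-2701233\right) \left(- \frac{1}{3616045}\right) + \frac{1352482}{\left(16 + 272 \left(-3 - 3\right)\right)^{2}} = \frac{2701233}{3616045} + \frac{1352482}{\left(16 + 272 \left(-6\right)\right)^{2}} = \frac{2701233}{3616045} + \frac{1352482}{\left(16 - 1632\right)^{2}} = \frac{2701233}{3616045} + \frac{1352482}{\left(-1616\right)^{2}} = \frac{2701233}{3616045} + \frac{1352482}{2611456} = \frac{2701233}{3616045} + 1352482 \cdot \frac{1}{2611456} = \frac{2701233}{3616045} + \frac{676241}{1305728} = \frac{5972393449469}{4721571205760}$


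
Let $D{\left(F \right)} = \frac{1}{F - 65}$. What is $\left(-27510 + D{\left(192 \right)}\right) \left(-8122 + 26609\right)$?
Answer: $- \frac{64589307503}{127} \approx -5.0858 \cdot 10^{8}$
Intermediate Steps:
$D{\left(F \right)} = \frac{1}{-65 + F}$
$\left(-27510 + D{\left(192 \right)}\right) \left(-8122 + 26609\right) = \left(-27510 + \frac{1}{-65 + 192}\right) \left(-8122 + 26609\right) = \left(-27510 + \frac{1}{127}\right) 18487 = \left(- \frac{3493769}{127}\right) 18487 = - \frac{64589307503}{127}$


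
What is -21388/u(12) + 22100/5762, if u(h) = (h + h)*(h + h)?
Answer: -13813507/414864 ≈ -33.296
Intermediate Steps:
u(h) = 4*h² (u(h) = (2*h)*(2*h) = 4*h²)
-21388/u(12) + 22100/5762 = -21388/(4*12²) + 22100/5762 = -21388/(4*144) + 22100*(1/5762) = -21388/576 + 11050/2881 = -21388*1/576 + 11050/2881 = -5347/144 + 11050/2881 = -13813507/414864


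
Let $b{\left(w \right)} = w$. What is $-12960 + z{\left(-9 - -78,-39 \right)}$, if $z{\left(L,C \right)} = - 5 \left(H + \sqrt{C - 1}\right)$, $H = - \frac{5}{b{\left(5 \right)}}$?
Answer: $-12955 - 10 i \sqrt{10} \approx -12955.0 - 31.623 i$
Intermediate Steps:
$H = -1$ ($H = - \frac{5}{5} = \left(-5\right) \frac{1}{5} = -1$)
$z{\left(L,C \right)} = 5 - 5 \sqrt{-1 + C}$ ($z{\left(L,C \right)} = - 5 \left(-1 + \sqrt{C - 1}\right) = - 5 \left(-1 + \sqrt{-1 + C}\right) = 5 - 5 \sqrt{-1 + C}$)
$-12960 + z{\left(-9 - -78,-39 \right)} = -12960 + \left(5 - 5 \sqrt{-1 - 39}\right) = -12960 + \left(5 - 5 \sqrt{-40}\right) = -12960 + \left(5 - 5 \cdot 2 i \sqrt{10}\right) = -12960 + \left(5 - 10 i \sqrt{10}\right) = -12955 - 10 i \sqrt{10}$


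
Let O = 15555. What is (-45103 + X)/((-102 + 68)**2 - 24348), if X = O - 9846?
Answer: 19697/11596 ≈ 1.6986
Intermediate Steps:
X = 5709 (X = 15555 - 9846 = 5709)
(-45103 + X)/((-102 + 68)**2 - 24348) = (-45103 + 5709)/((-102 + 68)**2 - 24348) = -39394/((-34)**2 - 24348) = -39394/(1156 - 24348) = -39394/(-23192) = -39394*(-1/23192) = 19697/11596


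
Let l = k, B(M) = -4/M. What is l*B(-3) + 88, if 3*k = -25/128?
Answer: 25319/288 ≈ 87.913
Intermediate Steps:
k = -25/384 (k = (-25/128)/3 = (-25*1/128)/3 = (1/3)*(-25/128) = -25/384 ≈ -0.065104)
l = -25/384 ≈ -0.065104
l*B(-3) + 88 = -(-25)/(96*(-3)) + 88 = -(-25)*(-1)/(96*3) + 88 = -25/384*4/3 + 88 = -25/288 + 88 = 25319/288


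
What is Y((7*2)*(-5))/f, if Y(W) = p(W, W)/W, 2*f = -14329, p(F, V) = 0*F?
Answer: 0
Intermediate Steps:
p(F, V) = 0
f = -14329/2 (f = (½)*(-14329) = -14329/2 ≈ -7164.5)
Y(W) = 0 (Y(W) = 0/W = 0)
Y((7*2)*(-5))/f = 0/(-14329/2) = 0*(-2/14329) = 0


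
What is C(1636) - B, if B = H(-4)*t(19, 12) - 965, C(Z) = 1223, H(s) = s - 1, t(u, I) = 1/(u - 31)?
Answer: 26251/12 ≈ 2187.6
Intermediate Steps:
t(u, I) = 1/(-31 + u)
H(s) = -1 + s
B = -11575/12 (B = (-1 - 4)/(-31 + 19) - 965 = -5/(-12) - 965 = -5*(-1/12) - 965 = 5/12 - 965 = -11575/12 ≈ -964.58)
C(1636) - B = 1223 - 1*(-11575/12) = 1223 + 11575/12 = 26251/12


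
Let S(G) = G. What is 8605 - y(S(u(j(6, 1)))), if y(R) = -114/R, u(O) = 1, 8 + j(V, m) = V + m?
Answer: 8719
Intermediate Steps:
j(V, m) = -8 + V + m (j(V, m) = -8 + (V + m) = -8 + V + m)
8605 - y(S(u(j(6, 1)))) = 8605 - (-114)/1 = 8605 - (-114) = 8605 - 1*(-114) = 8605 + 114 = 8719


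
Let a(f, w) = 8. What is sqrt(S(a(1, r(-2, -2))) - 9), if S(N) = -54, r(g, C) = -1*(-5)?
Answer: 3*I*sqrt(7) ≈ 7.9373*I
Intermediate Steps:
r(g, C) = 5
sqrt(S(a(1, r(-2, -2))) - 9) = sqrt(-54 - 9) = sqrt(-63) = 3*I*sqrt(7)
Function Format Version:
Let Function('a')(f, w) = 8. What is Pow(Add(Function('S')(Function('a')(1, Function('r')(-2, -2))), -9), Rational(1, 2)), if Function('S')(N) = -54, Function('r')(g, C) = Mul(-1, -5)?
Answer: Mul(3, I, Pow(7, Rational(1, 2))) ≈ Mul(7.9373, I)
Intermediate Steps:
Function('r')(g, C) = 5
Pow(Add(Function('S')(Function('a')(1, Function('r')(-2, -2))), -9), Rational(1, 2)) = Pow(Add(-54, -9), Rational(1, 2)) = Pow(-63, Rational(1, 2)) = Mul(3, I, Pow(7, Rational(1, 2)))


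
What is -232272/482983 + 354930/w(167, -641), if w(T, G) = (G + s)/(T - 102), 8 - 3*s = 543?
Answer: -16714238190813/593586107 ≈ -28158.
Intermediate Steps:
s = -535/3 (s = 8/3 - 1/3*543 = 8/3 - 181 = -535/3 ≈ -178.33)
w(T, G) = (-535/3 + G)/(-102 + T) (w(T, G) = (G - 535/3)/(T - 102) = (-535/3 + G)/(-102 + T))
-232272/482983 + 354930/w(167, -641) = -232272/482983 + 354930/(((-535/3 - 641)/(-102 + 167))) = -232272*1/482983 + 354930/((-2458/3/65)) = -232272/482983 + 354930/(((1/65)*(-2458/3))) = -232272/482983 + 354930/(-2458/195) = -232272/482983 + 354930*(-195/2458) = -232272/482983 - 34605675/1229 = -16714238190813/593586107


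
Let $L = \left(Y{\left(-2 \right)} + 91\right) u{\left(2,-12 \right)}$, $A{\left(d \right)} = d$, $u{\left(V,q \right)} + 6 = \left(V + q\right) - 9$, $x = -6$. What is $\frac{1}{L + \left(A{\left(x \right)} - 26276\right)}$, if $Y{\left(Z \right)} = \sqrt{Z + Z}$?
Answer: $- \frac{28557}{815504749} + \frac{50 i}{815504749} \approx -3.5018 \cdot 10^{-5} + 6.1312 \cdot 10^{-8} i$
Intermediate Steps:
$Y{\left(Z \right)} = \sqrt{2} \sqrt{Z}$ ($Y{\left(Z \right)} = \sqrt{2 Z} = \sqrt{2} \sqrt{Z}$)
$u{\left(V,q \right)} = -15 + V + q$ ($u{\left(V,q \right)} = -6 - \left(9 - V - q\right) = -6 + \left(-9 + V + q\right) = -15 + V + q$)
$L = -2275 - 50 i$ ($L = \left(\sqrt{2} \sqrt{-2} + 91\right) \left(-15 + 2 - 12\right) = \left(\sqrt{2} i \sqrt{2} + 91\right) \left(-25\right) = \left(2 i + 91\right) \left(-25\right) = \left(91 + 2 i\right) \left(-25\right) = -2275 - 50 i \approx -2275.0 - 50.0 i$)
$\frac{1}{L + \left(A{\left(x \right)} - 26276\right)} = \frac{1}{\left(-2275 - 50 i\right) - 26282} = \frac{1}{-28557 - 50 i} = \frac{-28557 + 50 i}{815504749}$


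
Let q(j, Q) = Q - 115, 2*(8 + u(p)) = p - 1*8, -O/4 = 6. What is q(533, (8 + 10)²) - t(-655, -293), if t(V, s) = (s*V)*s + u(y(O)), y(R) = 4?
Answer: 56231314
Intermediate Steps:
O = -24 (O = -4*6 = -24)
u(p) = -12 + p/2 (u(p) = -8 + (p - 1*8)/2 = -8 + (p - 8)/2 = -8 + (-8 + p)/2 = -8 + (-4 + p/2) = -12 + p/2)
q(j, Q) = -115 + Q
t(V, s) = -10 + V*s² (t(V, s) = (s*V)*s + (-12 + (½)*4) = (V*s)*s + (-12 + 2) = V*s² - 10 = -10 + V*s²)
q(533, (8 + 10)²) - t(-655, -293) = (-115 + (8 + 10)²) - (-10 - 655*(-293)²) = (-115 + 18²) - (-10 - 655*85849) = (-115 + 324) - (-10 - 56231095) = 209 - 1*(-56231105) = 209 + 56231105 = 56231314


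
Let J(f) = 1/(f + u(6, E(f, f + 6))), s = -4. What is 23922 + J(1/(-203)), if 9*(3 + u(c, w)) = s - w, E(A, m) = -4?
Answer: 14592217/610 ≈ 23922.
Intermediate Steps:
u(c, w) = -31/9 - w/9 (u(c, w) = -3 + (-4 - w)/9 = -3 + (-4/9 - w/9) = -31/9 - w/9)
J(f) = 1/(-3 + f) (J(f) = 1/(f + (-31/9 - 1/9*(-4))) = 1/(f + (-31/9 + 4/9)) = 1/(f - 3) = 1/(-3 + f))
23922 + J(1/(-203)) = 23922 + 1/(-3 + 1/(-203)) = 23922 + 1/(-3 - 1/203) = 23922 + 1/(-610/203) = 23922 - 203/610 = 14592217/610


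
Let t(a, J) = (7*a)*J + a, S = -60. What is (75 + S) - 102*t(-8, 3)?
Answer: 17967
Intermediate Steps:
t(a, J) = a + 7*J*a (t(a, J) = 7*J*a + a = a + 7*J*a)
(75 + S) - 102*t(-8, 3) = (75 - 60) - (-816)*(1 + 7*3) = 15 - (-816)*(1 + 21) = 15 - (-816)*22 = 15 - 102*(-176) = 15 + 17952 = 17967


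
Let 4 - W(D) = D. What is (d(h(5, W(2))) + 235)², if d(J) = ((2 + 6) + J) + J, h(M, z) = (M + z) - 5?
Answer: 61009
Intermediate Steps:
W(D) = 4 - D
h(M, z) = -5 + M + z
d(J) = 8 + 2*J (d(J) = (8 + J) + J = 8 + 2*J)
(d(h(5, W(2))) + 235)² = ((8 + 2*(-5 + 5 + (4 - 1*2))) + 235)² = ((8 + 2*(-5 + 5 + (4 - 2))) + 235)² = ((8 + 2*(-5 + 5 + 2)) + 235)² = ((8 + 2*2) + 235)² = ((8 + 4) + 235)² = (12 + 235)² = 247² = 61009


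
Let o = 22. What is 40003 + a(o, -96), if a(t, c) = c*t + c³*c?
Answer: 84972547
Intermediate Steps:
a(t, c) = c⁴ + c*t (a(t, c) = c*t + c⁴ = c⁴ + c*t)
40003 + a(o, -96) = 40003 - 96*(22 + (-96)³) = 40003 - 96*(22 - 884736) = 40003 - 96*(-884714) = 40003 + 84932544 = 84972547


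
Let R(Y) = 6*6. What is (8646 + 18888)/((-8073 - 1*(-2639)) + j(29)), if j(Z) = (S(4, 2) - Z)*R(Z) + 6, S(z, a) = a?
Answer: -13767/3200 ≈ -4.3022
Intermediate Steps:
R(Y) = 36
j(Z) = 78 - 36*Z (j(Z) = (2 - Z)*36 + 6 = (72 - 36*Z) + 6 = 78 - 36*Z)
(8646 + 18888)/((-8073 - 1*(-2639)) + j(29)) = (8646 + 18888)/((-8073 - 1*(-2639)) + (78 - 36*29)) = 27534/((-8073 + 2639) + (78 - 1044)) = 27534/(-5434 - 966) = 27534/(-6400) = 27534*(-1/6400) = -13767/3200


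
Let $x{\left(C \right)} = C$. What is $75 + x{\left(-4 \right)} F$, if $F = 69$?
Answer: $-201$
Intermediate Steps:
$75 + x{\left(-4 \right)} F = 75 - 276 = -201$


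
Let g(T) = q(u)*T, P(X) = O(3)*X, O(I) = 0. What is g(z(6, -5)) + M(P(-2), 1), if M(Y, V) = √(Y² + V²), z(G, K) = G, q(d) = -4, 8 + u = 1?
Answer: -23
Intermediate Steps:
u = -7 (u = -8 + 1 = -7)
P(X) = 0 (P(X) = 0*X = 0)
M(Y, V) = √(V² + Y²)
g(T) = -4*T
g(z(6, -5)) + M(P(-2), 1) = -4*6 + √(1² + 0²) = -24 + √(1 + 0) = -24 + √1 = -24 + 1 = -23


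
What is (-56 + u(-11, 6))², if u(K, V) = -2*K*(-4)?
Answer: 20736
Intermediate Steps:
u(K, V) = 8*K
(-56 + u(-11, 6))² = (-56 + 8*(-11))² = (-56 - 88)² = (-144)² = 20736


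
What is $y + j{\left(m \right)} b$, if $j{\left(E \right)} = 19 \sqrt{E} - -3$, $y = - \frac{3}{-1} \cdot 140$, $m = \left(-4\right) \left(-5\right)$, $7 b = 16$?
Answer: $\frac{2988}{7} + \frac{608 \sqrt{5}}{7} \approx 621.08$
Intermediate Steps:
$b = \frac{16}{7}$ ($b = \frac{1}{7} \cdot 16 = \frac{16}{7} \approx 2.2857$)
$m = 20$
$y = 420$ ($y = \left(-3\right) \left(-1\right) 140 = 3 \cdot 140 = 420$)
$j{\left(E \right)} = 3 + 19 \sqrt{E}$ ($j{\left(E \right)} = 19 \sqrt{E} + 3 = 3 + 19 \sqrt{E}$)
$y + j{\left(m \right)} b = 420 + \left(3 + 19 \sqrt{20}\right) \frac{16}{7} = 420 + \left(3 + 19 \cdot 2 \sqrt{5}\right) \frac{16}{7} = 420 + \left(3 + 38 \sqrt{5}\right) \frac{16}{7} = 420 + \left(\frac{48}{7} + \frac{608 \sqrt{5}}{7}\right) = \frac{2988}{7} + \frac{608 \sqrt{5}}{7}$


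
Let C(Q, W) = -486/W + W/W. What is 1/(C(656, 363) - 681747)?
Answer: -121/82491428 ≈ -1.4668e-6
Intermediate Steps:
C(Q, W) = 1 - 486/W (C(Q, W) = -486/W + 1 = 1 - 486/W)
1/(C(656, 363) - 681747) = 1/((-486 + 363)/363 - 681747) = 1/((1/363)*(-123) - 681747) = 1/(-41/121 - 681747) = 1/(-82491428/121) = -121/82491428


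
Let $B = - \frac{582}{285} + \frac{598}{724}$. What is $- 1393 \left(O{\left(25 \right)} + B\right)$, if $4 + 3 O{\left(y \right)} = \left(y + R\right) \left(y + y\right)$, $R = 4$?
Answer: $- \frac{23032080701}{34390} \approx -6.6973 \cdot 10^{5}$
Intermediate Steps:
$O{\left(y \right)} = - \frac{4}{3} + \frac{2 y \left(4 + y\right)}{3}$ ($O{\left(y \right)} = - \frac{4}{3} + \frac{\left(y + 4\right) \left(y + y\right)}{3} = - \frac{4}{3} + \frac{\left(4 + y\right) 2 y}{3} = - \frac{4}{3} + \frac{2 y \left(4 + y\right)}{3}$)
$B = - \frac{41823}{34390}$ ($B = \left(-582\right) \frac{1}{285} + 598 \cdot \frac{1}{724} = - \frac{194}{95} + \frac{299}{362} = - \frac{41823}{34390} \approx -1.2161$)
$- 1393 \left(O{\left(25 \right)} + B\right) = - 1393 \left(\left(- \frac{4}{3} + \frac{2 \cdot 25^{2}}{3} + \frac{8}{3} \cdot 25\right) - \frac{41823}{34390}\right) = - 1393 \left(\left(- \frac{4}{3} + \frac{2}{3} \cdot 625 + \frac{200}{3}\right) - \frac{41823}{34390}\right) = - 1393 \left(\left(- \frac{4}{3} + \frac{1250}{3} + \frac{200}{3}\right) - \frac{41823}{34390}\right) = - 1393 \left(482 - \frac{41823}{34390}\right) = \left(-1393\right) \frac{16534157}{34390} = - \frac{23032080701}{34390}$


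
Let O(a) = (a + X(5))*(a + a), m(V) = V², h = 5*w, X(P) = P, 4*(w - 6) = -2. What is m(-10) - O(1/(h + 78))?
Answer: 4447872/44521 ≈ 99.905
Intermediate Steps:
w = 11/2 (w = 6 + (¼)*(-2) = 6 - ½ = 11/2 ≈ 5.5000)
h = 55/2 (h = 5*(11/2) = 55/2 ≈ 27.500)
O(a) = 2*a*(5 + a) (O(a) = (a + 5)*(a + a) = (5 + a)*(2*a) = 2*a*(5 + a))
m(-10) - O(1/(h + 78)) = (-10)² - 2*(5 + 1/(55/2 + 78))/(55/2 + 78) = 100 - 2*(5 + 1/(211/2))/211/2 = 100 - 2*2*(5 + 2/211)/211 = 100 - 2*2*1057/(211*211) = 100 - 1*4228/44521 = 100 - 4228/44521 = 4447872/44521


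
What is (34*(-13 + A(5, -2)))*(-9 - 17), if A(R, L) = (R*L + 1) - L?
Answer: 17680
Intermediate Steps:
A(R, L) = 1 - L + L*R (A(R, L) = (L*R + 1) - L = (1 + L*R) - L = 1 - L + L*R)
(34*(-13 + A(5, -2)))*(-9 - 17) = (34*(-13 + (1 - 1*(-2) - 2*5)))*(-9 - 17) = (34*(-13 + (1 + 2 - 10)))*(-26) = (34*(-13 - 7))*(-26) = (34*(-20))*(-26) = -680*(-26) = 17680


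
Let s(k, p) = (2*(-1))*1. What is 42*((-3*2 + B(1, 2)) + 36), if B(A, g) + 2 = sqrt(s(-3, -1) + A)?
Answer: 1176 + 42*I ≈ 1176.0 + 42.0*I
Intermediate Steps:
s(k, p) = -2 (s(k, p) = -2*1 = -2)
B(A, g) = -2 + sqrt(-2 + A)
42*((-3*2 + B(1, 2)) + 36) = 42*((-3*2 + (-2 + sqrt(-2 + 1))) + 36) = 42*((-6 + (-2 + sqrt(-1))) + 36) = 42*((-6 + (-2 + I)) + 36) = 42*((-8 + I) + 36) = 42*(28 + I) = 1176 + 42*I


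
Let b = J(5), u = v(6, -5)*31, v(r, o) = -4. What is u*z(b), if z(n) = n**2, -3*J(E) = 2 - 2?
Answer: 0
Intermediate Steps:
J(E) = 0 (J(E) = -(2 - 2)/3 = -1/3*0 = 0)
u = -124 (u = -4*31 = -124)
b = 0
u*z(b) = -124*0**2 = -124*0 = 0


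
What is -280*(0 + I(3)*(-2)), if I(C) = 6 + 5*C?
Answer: 11760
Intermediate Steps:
-280*(0 + I(3)*(-2)) = -280*(0 + (6 + 5*3)*(-2)) = -280*(0 + (6 + 15)*(-2)) = -280*(0 + 21*(-2)) = -280*(0 - 42) = -280*(-42) = 11760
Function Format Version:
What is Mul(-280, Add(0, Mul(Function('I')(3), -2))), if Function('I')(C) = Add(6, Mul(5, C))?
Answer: 11760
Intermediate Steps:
Mul(-280, Add(0, Mul(Function('I')(3), -2))) = Mul(-280, Add(0, Mul(Add(6, Mul(5, 3)), -2))) = Mul(-280, Add(0, Mul(Add(6, 15), -2))) = Mul(-280, Add(0, Mul(21, -2))) = Mul(-280, Add(0, -42)) = Mul(-280, -42) = 11760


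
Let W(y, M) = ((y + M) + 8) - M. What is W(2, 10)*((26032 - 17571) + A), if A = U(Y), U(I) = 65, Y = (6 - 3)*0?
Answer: 85260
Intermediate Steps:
Y = 0 (Y = 3*0 = 0)
A = 65
W(y, M) = 8 + y (W(y, M) = ((M + y) + 8) - M = (8 + M + y) - M = 8 + y)
W(2, 10)*((26032 - 17571) + A) = (8 + 2)*((26032 - 17571) + 65) = 10*(8461 + 65) = 10*8526 = 85260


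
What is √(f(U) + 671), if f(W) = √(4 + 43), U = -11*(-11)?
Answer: √(671 + √47) ≈ 26.036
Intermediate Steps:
U = 121
f(W) = √47
√(f(U) + 671) = √(√47 + 671) = √(671 + √47)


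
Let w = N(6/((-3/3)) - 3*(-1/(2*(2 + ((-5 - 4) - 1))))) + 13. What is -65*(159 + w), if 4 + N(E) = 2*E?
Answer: -80925/8 ≈ -10116.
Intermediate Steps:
N(E) = -4 + 2*E
w = -27/8 (w = (-4 + 2*(6/((-3/3)) - 3*(-1/(2*(2 + ((-5 - 4) - 1)))))) + 13 = (-4 + 2*(6/((-3*1/3)) - 3*(-1/(2*(2 + (-9 - 1)))))) + 13 = (-4 + 2*(6/(-1) - 3*(-1/(2*(2 - 10))))) + 13 = (-4 + 2*(6*(-1) - 3/((-8*(-2))))) + 13 = (-4 + 2*(-6 - 3/16)) + 13 = (-4 + 2*(-99/16)) + 13 = (-4 - 99/8) + 13 = -131/8 + 13 = -27/8 ≈ -3.3750)
-65*(159 + w) = -65*(159 - 27/8) = -65*1245/8 = -80925/8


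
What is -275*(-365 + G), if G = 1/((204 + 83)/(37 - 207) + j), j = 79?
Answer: 1319181875/13143 ≈ 1.0037e+5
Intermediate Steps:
G = 170/13143 (G = 1/((204 + 83)/(37 - 207) + 79) = 1/(287/(-170) + 79) = 1/(287*(-1/170) + 79) = 1/(-287/170 + 79) = 1/(13143/170) = 170/13143 ≈ 0.012935)
-275*(-365 + G) = -275*(-365 + 170/13143) = -275*(-4797025/13143) = 1319181875/13143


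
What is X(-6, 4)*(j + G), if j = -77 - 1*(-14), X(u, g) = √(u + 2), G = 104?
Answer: 82*I ≈ 82.0*I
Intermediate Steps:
X(u, g) = √(2 + u)
j = -63 (j = -77 + 14 = -63)
X(-6, 4)*(j + G) = √(2 - 6)*(-63 + 104) = √(-4)*41 = (2*I)*41 = 82*I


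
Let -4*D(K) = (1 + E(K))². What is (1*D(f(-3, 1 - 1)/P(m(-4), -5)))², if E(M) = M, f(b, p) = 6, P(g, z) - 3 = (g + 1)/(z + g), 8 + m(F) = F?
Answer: 2825761/923521 ≈ 3.0598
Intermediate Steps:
m(F) = -8 + F
P(g, z) = 3 + (1 + g)/(g + z) (P(g, z) = 3 + (g + 1)/(z + g) = 3 + (1 + g)/(g + z))
D(K) = -(1 + K)²/4
(1*D(f(-3, 1 - 1)/P(m(-4), -5)))² = (1*(-(1 + 6/(((1 + 3*(-5) + 4*(-8 - 4))/((-8 - 4) - 5))))²/4))² = (1*(-(1 + 6/(((1 - 15 + 4*(-12))/(-12 - 5))))²/4))² = (1*(-(1 + 6/(((1 - 15 - 48)/(-17))))²/4))² = (1*(-(1 + 6/((-1/17*(-62))))²/4))² = (1*(-(1 + 6/(62/17))²/4))² = (1*(-(1 + 6*(17/62))²/4))² = (1*(-(1 + 51/31)²/4))² = (1*(-(82/31)²/4))² = (1*(-¼*6724/961))² = (1*(-1681/961))² = (-1681/961)² = 2825761/923521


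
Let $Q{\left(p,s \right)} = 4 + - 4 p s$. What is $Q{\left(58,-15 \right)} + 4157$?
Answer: $7641$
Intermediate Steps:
$Q{\left(p,s \right)} = 4 - 4 p s$
$Q{\left(58,-15 \right)} + 4157 = \left(4 - 232 \left(-15\right)\right) + 4157 = \left(4 + 3480\right) + 4157 = 3484 + 4157 = 7641$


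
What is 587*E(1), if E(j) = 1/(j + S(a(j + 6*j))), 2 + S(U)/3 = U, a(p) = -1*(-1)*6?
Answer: 587/13 ≈ 45.154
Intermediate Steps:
a(p) = 6 (a(p) = 1*6 = 6)
S(U) = -6 + 3*U
E(j) = 1/(12 + j) (E(j) = 1/(j + (-6 + 3*6)) = 1/(j + (-6 + 18)) = 1/(j + 12) = 1/(12 + j))
587*E(1) = 587/(12 + 1) = 587/13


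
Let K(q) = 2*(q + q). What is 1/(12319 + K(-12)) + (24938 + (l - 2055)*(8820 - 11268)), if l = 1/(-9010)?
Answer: 16439805257847/3251815 ≈ 5.0556e+6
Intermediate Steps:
l = -1/9010 ≈ -0.00011099
K(q) = 4*q (K(q) = 2*(2*q) = 4*q)
1/(12319 + K(-12)) + (24938 + (l - 2055)*(8820 - 11268)) = 1/(12319 + 4*(-12)) + (24938 + (-1/9010 - 2055)*(8820 - 11268)) = 1/(12319 - 48) + (24938 - 18515551/9010*(-2448)) = 1/12271 + (24938 + 1333119672/265) = 1/12271 + 1339728242/265 = 16439805257847/3251815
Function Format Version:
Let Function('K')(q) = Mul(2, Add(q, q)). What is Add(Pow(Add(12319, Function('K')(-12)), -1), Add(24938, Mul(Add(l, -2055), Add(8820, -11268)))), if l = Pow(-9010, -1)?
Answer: Rational(16439805257847, 3251815) ≈ 5.0556e+6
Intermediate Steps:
l = Rational(-1, 9010) ≈ -0.00011099
Function('K')(q) = Mul(4, q) (Function('K')(q) = Mul(2, Mul(2, q)) = Mul(4, q))
Add(Pow(Add(12319, Function('K')(-12)), -1), Add(24938, Mul(Add(l, -2055), Add(8820, -11268)))) = Add(Pow(Add(12319, Mul(4, -12)), -1), Add(24938, Mul(Add(Rational(-1, 9010), -2055), Add(8820, -11268)))) = Add(Pow(Add(12319, -48), -1), Add(24938, Mul(Rational(-18515551, 9010), -2448))) = Add(Pow(12271, -1), Add(24938, Rational(1333119672, 265))) = Add(Rational(1, 12271), Rational(1339728242, 265)) = Rational(16439805257847, 3251815)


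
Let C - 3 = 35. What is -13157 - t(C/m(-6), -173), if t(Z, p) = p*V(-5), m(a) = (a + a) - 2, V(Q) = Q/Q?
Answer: -12984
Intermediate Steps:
C = 38 (C = 3 + 35 = 38)
V(Q) = 1
m(a) = -2 + 2*a (m(a) = 2*a - 2 = -2 + 2*a)
t(Z, p) = p (t(Z, p) = p*1 = p)
-13157 - t(C/m(-6), -173) = -13157 - 1*(-173) = -13157 + 173 = -12984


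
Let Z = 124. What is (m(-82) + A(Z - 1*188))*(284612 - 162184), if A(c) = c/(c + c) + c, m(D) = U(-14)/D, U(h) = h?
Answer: -317884302/41 ≈ -7.7533e+6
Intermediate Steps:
m(D) = -14/D
A(c) = ½ + c (A(c) = c/((2*c)) + c = (1/(2*c))*c + c = ½ + c)
(m(-82) + A(Z - 1*188))*(284612 - 162184) = (-14/(-82) + (½ + (124 - 1*188)))*(284612 - 162184) = (-14*(-1/82) + (½ + (124 - 188)))*122428 = (7/41 + (½ - 64))*122428 = (7/41 - 127/2)*122428 = -5193/82*122428 = -317884302/41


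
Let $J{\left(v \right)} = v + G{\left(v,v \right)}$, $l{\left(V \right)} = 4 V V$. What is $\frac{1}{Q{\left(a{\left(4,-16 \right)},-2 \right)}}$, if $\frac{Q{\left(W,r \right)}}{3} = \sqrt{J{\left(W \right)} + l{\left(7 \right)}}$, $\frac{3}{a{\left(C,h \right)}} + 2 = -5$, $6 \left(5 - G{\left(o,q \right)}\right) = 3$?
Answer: $\frac{\sqrt{39214}}{8403} \approx 0.023566$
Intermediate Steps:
$l{\left(V \right)} = 4 V^{2}$
$G{\left(o,q \right)} = \frac{9}{2}$ ($G{\left(o,q \right)} = 5 - \frac{1}{2} = \frac{9}{2}$)
$a{\left(C,h \right)} = - \frac{3}{7}$ ($a{\left(C,h \right)} = \frac{3}{-2 - 5} = \frac{3}{-7} = 3 \left(- \frac{1}{7}\right) = - \frac{3}{7}$)
$J{\left(v \right)} = \frac{9}{2} + v$ ($J{\left(v \right)} = v + \frac{9}{2} = \frac{9}{2} + v$)
$Q{\left(W,r \right)} = 3 \sqrt{\frac{401}{2} + W}$ ($Q{\left(W,r \right)} = 3 \sqrt{\left(\frac{9}{2} + W\right) + 4 \cdot 7^{2}} = 3 \sqrt{\left(\frac{9}{2} + W\right) + 4 \cdot 49} = 3 \sqrt{\left(\frac{9}{2} + W\right) + 196} = 3 \sqrt{\frac{401}{2} + W}$)
$\frac{1}{Q{\left(a{\left(4,-16 \right)},-2 \right)}} = \frac{1}{\frac{3}{2} \sqrt{802 + 4 \left(- \frac{3}{7}\right)}} = \frac{1}{\frac{3}{2} \sqrt{802 - \frac{12}{7}}} = \frac{1}{\frac{3}{2} \sqrt{\frac{5602}{7}}} = \frac{1}{\frac{3}{2} \frac{\sqrt{39214}}{7}} = \frac{1}{\frac{3}{14} \sqrt{39214}} = \frac{\sqrt{39214}}{8403}$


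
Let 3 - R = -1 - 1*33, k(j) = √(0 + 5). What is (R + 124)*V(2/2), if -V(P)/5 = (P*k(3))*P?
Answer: -805*√5 ≈ -1800.0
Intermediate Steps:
k(j) = √5
R = 37 (R = 3 - (-1 - 1*33) = 3 - (-1 - 33) = 3 - 1*(-34) = 3 + 34 = 37)
V(P) = -5*√5*P² (V(P) = -5*P*√5*P = -5*√5*P²)
(R + 124)*V(2/2) = (37 + 124)*(-5*√5*(2/2)²) = 161*(-5*√5*(2*(½))²) = 161*(-5*√5*1²) = 161*(-5*√5*1) = 161*(-5*√5) = -805*√5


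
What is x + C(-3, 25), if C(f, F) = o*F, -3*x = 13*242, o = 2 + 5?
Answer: -2621/3 ≈ -873.67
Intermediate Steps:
o = 7
x = -3146/3 (x = -13*242/3 = -⅓*3146 = -3146/3 ≈ -1048.7)
C(f, F) = 7*F
x + C(-3, 25) = -3146/3 + 7*25 = -3146/3 + 175 = -2621/3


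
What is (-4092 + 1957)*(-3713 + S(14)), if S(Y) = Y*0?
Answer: 7927255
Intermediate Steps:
S(Y) = 0
(-4092 + 1957)*(-3713 + S(14)) = (-4092 + 1957)*(-3713 + 0) = -2135*(-3713) = 7927255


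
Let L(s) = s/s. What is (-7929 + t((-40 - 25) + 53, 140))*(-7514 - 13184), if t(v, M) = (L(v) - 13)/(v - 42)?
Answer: 1476988582/9 ≈ 1.6411e+8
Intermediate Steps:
L(s) = 1
t(v, M) = -12/(-42 + v) (t(v, M) = (1 - 13)/(v - 42) = -12/(-42 + v))
(-7929 + t((-40 - 25) + 53, 140))*(-7514 - 13184) = (-7929 - 12/(-42 + ((-40 - 25) + 53)))*(-7514 - 13184) = (-7929 - 12/(-42 + (-65 + 53)))*(-20698) = (-7929 - 12/(-42 - 12))*(-20698) = (-7929 - 12/(-54))*(-20698) = (-7929 - 12*(-1/54))*(-20698) = (-7929 + 2/9)*(-20698) = -71359/9*(-20698) = 1476988582/9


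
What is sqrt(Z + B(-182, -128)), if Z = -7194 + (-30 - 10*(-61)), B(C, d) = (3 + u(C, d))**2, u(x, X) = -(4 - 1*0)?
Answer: I*sqrt(6613) ≈ 81.32*I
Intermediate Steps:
u(x, X) = -4 (u(x, X) = -(4 + 0) = -1*4 = -4)
B(C, d) = 1 (B(C, d) = (3 - 4)**2 = (-1)**2 = 1)
Z = -6614 (Z = -7194 + (-30 + 610) = -7194 + 580 = -6614)
sqrt(Z + B(-182, -128)) = sqrt(-6614 + 1) = sqrt(-6613) = I*sqrt(6613)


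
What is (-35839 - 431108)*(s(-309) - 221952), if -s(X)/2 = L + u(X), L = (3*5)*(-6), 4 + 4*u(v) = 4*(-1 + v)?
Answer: 103265329050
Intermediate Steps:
u(v) = -2 + v (u(v) = -1 + (4*(-1 + v))/4 = -1 + (-4 + 4*v)/4 = -1 + (-1 + v) = -2 + v)
L = -90 (L = 15*(-6) = -90)
s(X) = 184 - 2*X (s(X) = -2*(-90 + (-2 + X)) = -2*(-92 + X) = 184 - 2*X)
(-35839 - 431108)*(s(-309) - 221952) = (-35839 - 431108)*((184 - 2*(-309)) - 221952) = -466947*((184 + 618) - 221952) = -466947*(802 - 221952) = -466947*(-221150) = 103265329050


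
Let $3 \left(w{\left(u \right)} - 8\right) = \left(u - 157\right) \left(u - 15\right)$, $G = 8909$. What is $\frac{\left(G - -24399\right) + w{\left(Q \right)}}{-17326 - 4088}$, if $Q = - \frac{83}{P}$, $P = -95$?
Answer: $- \frac{153655874}{96630675} \approx -1.5901$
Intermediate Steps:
$Q = \frac{83}{95}$ ($Q = - \frac{83}{-95} = \left(-83\right) \left(- \frac{1}{95}\right) = \frac{83}{95} \approx 0.87368$)
$w{\left(u \right)} = 8 + \frac{\left(-157 + u\right) \left(-15 + u\right)}{3}$ ($w{\left(u \right)} = 8 + \frac{\left(u - 157\right) \left(u - 15\right)}{3} = 8 + \frac{\left(-157 + u\right) \left(-15 + u\right)}{3}$)
$\frac{\left(G - -24399\right) + w{\left(Q \right)}}{-17326 - 4088} = \frac{\left(8909 - -24399\right) + \left(793 - \frac{14276}{285} + \frac{\left(\frac{83}{95}\right)^{2}}{3}\right)}{-17326 - 4088} = \frac{\left(8909 + 24399\right) + \left(793 - \frac{14276}{285} + \frac{1}{3} \cdot \frac{6889}{9025}\right)}{-21414} = \left(33308 + \left(793 - \frac{14276}{285} + \frac{6889}{27075}\right)\right) \left(- \frac{1}{21414}\right) = \left(33308 + \frac{6707048}{9025}\right) \left(- \frac{1}{21414}\right) = \frac{307311748}{9025} \left(- \frac{1}{21414}\right) = - \frac{153655874}{96630675}$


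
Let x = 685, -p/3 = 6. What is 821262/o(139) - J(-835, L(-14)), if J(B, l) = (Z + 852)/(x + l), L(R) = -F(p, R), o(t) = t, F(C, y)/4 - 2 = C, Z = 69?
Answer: 614997219/104111 ≈ 5907.1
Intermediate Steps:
p = -18 (p = -3*6 = -18)
F(C, y) = 8 + 4*C
L(R) = 64 (L(R) = -(8 + 4*(-18)) = -(8 - 72) = -1*(-64) = 64)
J(B, l) = 921/(685 + l) (J(B, l) = (69 + 852)/(685 + l) = 921/(685 + l))
821262/o(139) - J(-835, L(-14)) = 821262/139 - 921/(685 + 64) = 821262*(1/139) - 921/749 = 821262/139 - 921/749 = 614997219/104111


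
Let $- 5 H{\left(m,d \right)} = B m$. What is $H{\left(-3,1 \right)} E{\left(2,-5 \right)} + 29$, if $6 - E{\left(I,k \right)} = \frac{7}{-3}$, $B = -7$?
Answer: $-6$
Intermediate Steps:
$E{\left(I,k \right)} = \frac{25}{3}$ ($E{\left(I,k \right)} = 6 - \frac{7}{-3} = 6 - 7 \left(- \frac{1}{3}\right) = 6 - - \frac{7}{3} = 6 + \frac{7}{3} = \frac{25}{3}$)
$H{\left(m,d \right)} = \frac{7 m}{5}$ ($H{\left(m,d \right)} = - \frac{\left(-7\right) m}{5} = \frac{7 m}{5}$)
$H{\left(-3,1 \right)} E{\left(2,-5 \right)} + 29 = \frac{7}{5} \left(-3\right) \frac{25}{3} + 29 = \left(- \frac{21}{5}\right) \frac{25}{3} + 29 = -35 + 29 = -6$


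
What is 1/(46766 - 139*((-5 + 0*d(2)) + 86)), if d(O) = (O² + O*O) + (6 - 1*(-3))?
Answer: 1/35507 ≈ 2.8163e-5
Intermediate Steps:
d(O) = 9 + 2*O² (d(O) = (O² + O²) + (6 + 3) = 2*O² + 9 = 9 + 2*O²)
1/(46766 - 139*((-5 + 0*d(2)) + 86)) = 1/(46766 - 139*((-5 + 0*(9 + 2*2²)) + 86)) = 1/(46766 - 139*((-5 + 0*(9 + 2*4)) + 86)) = 1/(46766 - 139*((-5 + 0*(9 + 8)) + 86)) = 1/(46766 - 139*((-5 + 0*17) + 86)) = 1/(46766 - 139*((-5 + 0) + 86)) = 1/(46766 - 139*(-5 + 86)) = 1/(46766 - 139*81) = 1/(46766 - 11259) = 1/35507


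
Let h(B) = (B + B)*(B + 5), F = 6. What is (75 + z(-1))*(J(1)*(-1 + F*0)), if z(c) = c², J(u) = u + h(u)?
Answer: -988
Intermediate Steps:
h(B) = 2*B*(5 + B) (h(B) = (2*B)*(5 + B) = 2*B*(5 + B))
J(u) = u + 2*u*(5 + u)
(75 + z(-1))*(J(1)*(-1 + F*0)) = (75 + (-1)²)*((1*(11 + 2*1))*(-1 + 6*0)) = (75 + 1)*((1*(11 + 2))*(-1 + 0)) = 76*((1*13)*(-1)) = 76*(13*(-1)) = 76*(-13) = -988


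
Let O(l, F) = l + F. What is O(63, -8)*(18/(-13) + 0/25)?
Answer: -990/13 ≈ -76.154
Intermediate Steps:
O(l, F) = F + l
O(63, -8)*(18/(-13) + 0/25) = (-8 + 63)*(18/(-13) + 0/25) = 55*(18*(-1/13) + 0*(1/25)) = 55*(-18/13 + 0) = 55*(-18/13) = -990/13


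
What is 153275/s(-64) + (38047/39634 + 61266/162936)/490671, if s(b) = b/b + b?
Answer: -642428612009821547/264054820433292 ≈ -2432.9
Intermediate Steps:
s(b) = 1 + b
153275/s(-64) + (38047/39634 + 61266/162936)/490671 = 153275/(1 - 64) + (38047/39634 + 61266/162936)/490671 = 153275/(-63) + (38047*(1/39634) + 61266*(1/162936))*(1/490671) = 153275*(-1/63) + (38047/39634 + 10211/27156)*(1/490671) = -153275/63 + (718953553/538150452)*(1/490671) = -153275/63 + 718953553/264054820433292 = -642428612009821547/264054820433292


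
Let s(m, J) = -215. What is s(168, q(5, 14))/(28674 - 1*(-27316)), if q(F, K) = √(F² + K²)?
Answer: -43/11198 ≈ -0.0038400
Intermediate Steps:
s(168, q(5, 14))/(28674 - 1*(-27316)) = -215/(28674 - 1*(-27316)) = -215/(28674 + 27316) = -215/55990 = -215*1/55990 = -43/11198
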